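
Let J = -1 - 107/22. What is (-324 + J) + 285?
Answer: -987/22 ≈ -44.864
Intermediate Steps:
J = -129/22 (J = -1 - 107*1/22 = -1 - 107/22 = -129/22 ≈ -5.8636)
(-324 + J) + 285 = (-324 - 129/22) + 285 = -7257/22 + 285 = -987/22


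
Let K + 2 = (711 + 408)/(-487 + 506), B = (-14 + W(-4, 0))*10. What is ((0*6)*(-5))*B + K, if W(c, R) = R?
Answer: 1081/19 ≈ 56.895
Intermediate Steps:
B = -140 (B = (-14 + 0)*10 = -14*10 = -140)
K = 1081/19 (K = -2 + (711 + 408)/(-487 + 506) = -2 + 1119/19 = 1081/19 ≈ 56.895)
((0*6)*(-5))*B + K = ((0*6)*(-5))*(-140) + 1081/19 = (0*(-5))*(-140) + 1081/19 = 0*(-140) + 1081/19 = 0 + 1081/19 = 1081/19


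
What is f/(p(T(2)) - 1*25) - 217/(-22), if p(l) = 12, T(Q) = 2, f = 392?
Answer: -5803/286 ≈ -20.290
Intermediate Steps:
f/(p(T(2)) - 1*25) - 217/(-22) = 392/(12 - 1*25) - 217/(-22) = 392/(12 - 25) - 217*(-1/22) = 392/(-13) + 217/22 = 392*(-1/13) + 217/22 = -392/13 + 217/22 = -5803/286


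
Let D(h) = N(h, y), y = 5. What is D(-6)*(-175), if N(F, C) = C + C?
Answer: -1750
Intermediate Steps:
N(F, C) = 2*C
D(h) = 10 (D(h) = 2*5 = 10)
D(-6)*(-175) = 10*(-175) = -1750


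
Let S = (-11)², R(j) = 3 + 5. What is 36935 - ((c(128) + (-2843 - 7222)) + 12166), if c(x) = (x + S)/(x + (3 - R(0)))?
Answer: 1428111/41 ≈ 34832.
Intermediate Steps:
R(j) = 8
S = 121
c(x) = (121 + x)/(-5 + x) (c(x) = (x + 121)/(x + (3 - 1*8)) = (121 + x)/(x + (3 - 8)) = (121 + x)/(x - 5) = (121 + x)/(-5 + x))
36935 - ((c(128) + (-2843 - 7222)) + 12166) = 36935 - (((121 + 128)/(-5 + 128) + (-2843 - 7222)) + 12166) = 36935 - ((249/123 - 10065) + 12166) = 36935 - (((1/123)*249 - 10065) + 12166) = 36935 - ((83/41 - 10065) + 12166) = 36935 - (-412582/41 + 12166) = 36935 - 1*86224/41 = 36935 - 86224/41 = 1428111/41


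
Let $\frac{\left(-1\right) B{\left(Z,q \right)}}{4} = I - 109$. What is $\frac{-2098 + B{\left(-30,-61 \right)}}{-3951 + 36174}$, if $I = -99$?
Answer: $- \frac{422}{10741} \approx -0.039289$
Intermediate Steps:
$B{\left(Z,q \right)} = 832$ ($B{\left(Z,q \right)} = - 4 \left(-99 - 109\right) = \left(-4\right) \left(-208\right) = 832$)
$\frac{-2098 + B{\left(-30,-61 \right)}}{-3951 + 36174} = \frac{-2098 + 832}{-3951 + 36174} = - \frac{1266}{32223} = \left(-1266\right) \frac{1}{32223} = - \frac{422}{10741}$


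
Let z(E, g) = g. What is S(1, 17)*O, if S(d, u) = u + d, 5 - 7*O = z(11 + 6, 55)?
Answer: -900/7 ≈ -128.57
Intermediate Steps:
O = -50/7 (O = 5/7 - 1/7*55 = 5/7 - 55/7 = -50/7 ≈ -7.1429)
S(d, u) = d + u
S(1, 17)*O = (1 + 17)*(-50/7) = 18*(-50/7) = -900/7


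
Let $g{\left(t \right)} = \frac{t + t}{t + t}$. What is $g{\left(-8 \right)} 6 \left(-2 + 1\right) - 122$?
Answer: $-128$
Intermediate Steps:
$g{\left(t \right)} = 1$ ($g{\left(t \right)} = \frac{2 t}{2 t} = 2 t \frac{1}{2 t} = 1$)
$g{\left(-8 \right)} 6 \left(-2 + 1\right) - 122 = 1 \cdot 6 \left(-2 + 1\right) - 122 = 1 \cdot 6 \left(-1\right) - 122 = 1 \left(-6\right) - 122 = -6 - 122 = -128$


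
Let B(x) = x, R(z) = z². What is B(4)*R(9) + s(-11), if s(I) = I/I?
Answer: 325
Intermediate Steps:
s(I) = 1
B(4)*R(9) + s(-11) = 4*9² + 1 = 4*81 + 1 = 324 + 1 = 325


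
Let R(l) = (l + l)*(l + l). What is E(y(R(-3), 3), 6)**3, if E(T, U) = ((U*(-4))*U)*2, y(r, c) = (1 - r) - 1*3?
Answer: -23887872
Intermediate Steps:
R(l) = 4*l**2 (R(l) = (2*l)*(2*l) = 4*l**2)
y(r, c) = -2 - r (y(r, c) = (1 - r) - 3 = -2 - r)
E(T, U) = -8*U**2 (E(T, U) = ((-4*U)*U)*2 = -4*U**2*2 = -8*U**2)
E(y(R(-3), 3), 6)**3 = (-8*6**2)**3 = (-8*36)**3 = (-288)**3 = -23887872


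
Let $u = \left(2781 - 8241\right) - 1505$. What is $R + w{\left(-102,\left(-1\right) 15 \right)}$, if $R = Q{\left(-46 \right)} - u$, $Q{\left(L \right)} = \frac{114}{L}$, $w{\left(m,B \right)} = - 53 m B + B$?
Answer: $- \frac{1705277}{23} \approx -74143.0$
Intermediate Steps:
$w{\left(m,B \right)} = B - 53 B m$ ($w{\left(m,B \right)} = - 53 B m + B = B - 53 B m$)
$u = -6965$ ($u = -5460 - 1505 = -6965$)
$R = \frac{160138}{23}$ ($R = \frac{114}{-46} - -6965 = 114 \left(- \frac{1}{46}\right) + 6965 = - \frac{57}{23} + 6965 = \frac{160138}{23} \approx 6962.5$)
$R + w{\left(-102,\left(-1\right) 15 \right)} = \frac{160138}{23} + \left(-1\right) 15 \left(1 - -5406\right) = \frac{160138}{23} - 15 \left(1 + 5406\right) = \frac{160138}{23} - 81105 = - \frac{1705277}{23}$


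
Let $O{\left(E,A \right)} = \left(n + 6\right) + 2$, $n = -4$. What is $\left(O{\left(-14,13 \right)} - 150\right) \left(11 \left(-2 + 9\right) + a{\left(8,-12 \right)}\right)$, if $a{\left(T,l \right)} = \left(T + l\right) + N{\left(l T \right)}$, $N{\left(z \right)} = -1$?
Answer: $-10512$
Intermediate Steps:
$a{\left(T,l \right)} = -1 + T + l$ ($a{\left(T,l \right)} = \left(T + l\right) - 1 = -1 + T + l$)
$O{\left(E,A \right)} = 4$ ($O{\left(E,A \right)} = \left(-4 + 6\right) + 2 = 2 + 2 = 4$)
$\left(O{\left(-14,13 \right)} - 150\right) \left(11 \left(-2 + 9\right) + a{\left(8,-12 \right)}\right) = \left(4 - 150\right) \left(11 \left(-2 + 9\right) - 5\right) = - 146 \left(11 \cdot 7 - 5\right) = - 146 \left(77 - 5\right) = \left(-146\right) 72 = -10512$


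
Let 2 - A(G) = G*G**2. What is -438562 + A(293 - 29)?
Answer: -18838304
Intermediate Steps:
A(G) = 2 - G**3 (A(G) = 2 - G*G**2 = 2 - G**3)
-438562 + A(293 - 29) = -438562 + (2 - (293 - 29)**3) = -438562 + (2 - 1*264**3) = -438562 + (2 - 1*18399744) = -438562 + (2 - 18399744) = -438562 - 18399742 = -18838304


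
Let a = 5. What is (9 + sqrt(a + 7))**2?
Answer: 93 + 36*sqrt(3) ≈ 155.35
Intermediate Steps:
(9 + sqrt(a + 7))**2 = (9 + sqrt(5 + 7))**2 = (9 + sqrt(12))**2 = (9 + 2*sqrt(3))**2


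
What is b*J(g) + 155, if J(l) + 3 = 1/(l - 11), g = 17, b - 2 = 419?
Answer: -6227/6 ≈ -1037.8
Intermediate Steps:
b = 421 (b = 2 + 419 = 421)
J(l) = -3 + 1/(-11 + l) (J(l) = -3 + 1/(l - 11) = -3 + 1/(-11 + l))
b*J(g) + 155 = 421*((34 - 3*17)/(-11 + 17)) + 155 = 421*((34 - 51)/6) + 155 = 421*((⅙)*(-17)) + 155 = 421*(-17/6) + 155 = -7157/6 + 155 = -6227/6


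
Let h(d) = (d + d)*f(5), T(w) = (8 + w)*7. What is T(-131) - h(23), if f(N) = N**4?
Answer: -29611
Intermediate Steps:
T(w) = 56 + 7*w
h(d) = 1250*d (h(d) = (d + d)*5**4 = (2*d)*625 = 1250*d)
T(-131) - h(23) = (56 + 7*(-131)) - 1250*23 = (56 - 917) - 1*28750 = -861 - 28750 = -29611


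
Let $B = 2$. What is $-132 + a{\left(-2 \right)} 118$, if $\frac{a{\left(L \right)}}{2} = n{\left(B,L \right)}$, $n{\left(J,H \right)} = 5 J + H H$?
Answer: $3172$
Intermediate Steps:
$n{\left(J,H \right)} = H^{2} + 5 J$ ($n{\left(J,H \right)} = 5 J + H^{2} = H^{2} + 5 J$)
$a{\left(L \right)} = 20 + 2 L^{2}$ ($a{\left(L \right)} = 2 \left(L^{2} + 5 \cdot 2\right) = 2 \left(L^{2} + 10\right) = 2 \left(10 + L^{2}\right) = 20 + 2 L^{2}$)
$-132 + a{\left(-2 \right)} 118 = -132 + \left(20 + 2 \left(-2\right)^{2}\right) 118 = -132 + \left(20 + 2 \cdot 4\right) 118 = -132 + \left(20 + 8\right) 118 = -132 + 28 \cdot 118 = -132 + 3304 = 3172$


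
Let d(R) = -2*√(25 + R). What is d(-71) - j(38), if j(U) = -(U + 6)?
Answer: 44 - 2*I*√46 ≈ 44.0 - 13.565*I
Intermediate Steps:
j(U) = -6 - U (j(U) = -(6 + U) = -6 - U)
d(-71) - j(38) = -2*√(25 - 71) - (-6 - 1*38) = -2*I*√46 - (-6 - 38) = -2*I*√46 - 1*(-44) = -2*I*√46 + 44 = 44 - 2*I*√46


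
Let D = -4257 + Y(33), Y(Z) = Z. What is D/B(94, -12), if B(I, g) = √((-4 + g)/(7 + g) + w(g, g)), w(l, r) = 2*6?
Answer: -2112*√95/19 ≈ -1083.4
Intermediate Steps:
w(l, r) = 12
B(I, g) = √(12 + (-4 + g)/(7 + g)) (B(I, g) = √((-4 + g)/(7 + g) + 12) = √(12 + (-4 + g)/(7 + g)))
D = -4224 (D = -4257 + 33 = -4224)
D/B(94, -12) = -4224*√19/(38*√(-1/(7 - 12))) = -4224*√19/(38*√(-1/(-5))) = -4224*√95/38 = -2112*√95/19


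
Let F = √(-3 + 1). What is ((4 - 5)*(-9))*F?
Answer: 9*I*√2 ≈ 12.728*I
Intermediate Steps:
F = I*√2 (F = √(-2) = I*√2 ≈ 1.4142*I)
((4 - 5)*(-9))*F = ((4 - 5)*(-9))*(I*√2) = (-1*(-9))*(I*√2) = 9*(I*√2) = 9*I*√2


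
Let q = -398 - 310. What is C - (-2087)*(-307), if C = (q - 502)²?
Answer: 823391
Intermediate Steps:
q = -708
C = 1464100 (C = (-708 - 502)² = (-1210)² = 1464100)
C - (-2087)*(-307) = 1464100 - (-2087)*(-307) = 1464100 - 1*640709 = 1464100 - 640709 = 823391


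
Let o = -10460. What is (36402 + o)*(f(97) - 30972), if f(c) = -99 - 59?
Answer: -807574460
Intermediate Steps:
f(c) = -158
(36402 + o)*(f(97) - 30972) = (36402 - 10460)*(-158 - 30972) = 25942*(-31130) = -807574460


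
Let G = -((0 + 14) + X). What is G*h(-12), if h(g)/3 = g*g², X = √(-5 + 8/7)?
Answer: 72576 + 15552*I*√21/7 ≈ 72576.0 + 10181.0*I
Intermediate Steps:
X = 3*I*√21/7 (X = √(-5 + 8*(⅐)) = √(-5 + 8/7) = √(-27/7) = 3*I*√21/7 ≈ 1.964*I)
h(g) = 3*g³ (h(g) = 3*(g*g²) = 3*g³)
G = -14 - 3*I*√21/7 (G = -((0 + 14) + 3*I*√21/7) = -(14 + 3*I*√21/7) = -14 - 3*I*√21/7 ≈ -14.0 - 1.964*I)
G*h(-12) = (-14 - 3*I*√21/7)*(3*(-12)³) = (-14 - 3*I*√21/7)*(3*(-1728)) = (-14 - 3*I*√21/7)*(-5184) = 72576 + 15552*I*√21/7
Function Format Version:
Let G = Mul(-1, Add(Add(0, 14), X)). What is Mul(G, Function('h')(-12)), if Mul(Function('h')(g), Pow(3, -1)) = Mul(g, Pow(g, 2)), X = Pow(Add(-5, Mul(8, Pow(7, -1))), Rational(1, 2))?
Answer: Add(72576, Mul(Rational(15552, 7), I, Pow(21, Rational(1, 2)))) ≈ Add(72576., Mul(10181., I))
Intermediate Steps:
X = Mul(Rational(3, 7), I, Pow(21, Rational(1, 2))) (X = Pow(Add(-5, Mul(8, Rational(1, 7))), Rational(1, 2)) = Pow(Add(-5, Rational(8, 7)), Rational(1, 2)) = Pow(Rational(-27, 7), Rational(1, 2)) = Mul(Rational(3, 7), I, Pow(21, Rational(1, 2))) ≈ Mul(1.9640, I))
Function('h')(g) = Mul(3, Pow(g, 3)) (Function('h')(g) = Mul(3, Mul(g, Pow(g, 2))) = Mul(3, Pow(g, 3)))
G = Add(-14, Mul(Rational(-3, 7), I, Pow(21, Rational(1, 2)))) (G = Mul(-1, Add(Add(0, 14), Mul(Rational(3, 7), I, Pow(21, Rational(1, 2))))) = Mul(-1, Add(14, Mul(Rational(3, 7), I, Pow(21, Rational(1, 2))))) = Add(-14, Mul(Rational(-3, 7), I, Pow(21, Rational(1, 2)))) ≈ Add(-14.000, Mul(-1.9640, I)))
Mul(G, Function('h')(-12)) = Mul(Add(-14, Mul(Rational(-3, 7), I, Pow(21, Rational(1, 2)))), Mul(3, Pow(-12, 3))) = Mul(Add(-14, Mul(Rational(-3, 7), I, Pow(21, Rational(1, 2)))), Mul(3, -1728)) = Mul(Add(-14, Mul(Rational(-3, 7), I, Pow(21, Rational(1, 2)))), -5184) = Add(72576, Mul(Rational(15552, 7), I, Pow(21, Rational(1, 2))))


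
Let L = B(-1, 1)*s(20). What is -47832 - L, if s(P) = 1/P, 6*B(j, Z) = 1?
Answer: -5739841/120 ≈ -47832.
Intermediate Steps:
B(j, Z) = ⅙ (B(j, Z) = (⅙)*1 = ⅙)
L = 1/120 (L = (⅙)/20 = (⅙)*(1/20) = 1/120 ≈ 0.0083333)
-47832 - L = -47832 - 1*1/120 = -47832 - 1/120 = -5739841/120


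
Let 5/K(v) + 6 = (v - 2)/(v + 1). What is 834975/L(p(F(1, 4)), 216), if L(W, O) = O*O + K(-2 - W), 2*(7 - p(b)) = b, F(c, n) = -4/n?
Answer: 65963025/3685739 ≈ 17.897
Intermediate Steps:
p(b) = 7 - b/2
K(v) = 5/(-6 + (-2 + v)/(1 + v)) (K(v) = 5/(-6 + (v - 2)/(v + 1)) = 5/(-6 + (-2 + v)/(1 + v)))
L(W, O) = O² + 5*(1 + W)/(-2 - 5*W) (L(W, O) = O*O + 5*(-1 - (-2 - W))/(8 + 5*(-2 - W)) = O² + 5*(-1 + (2 + W))/(8 + (-10 - 5*W)) = O² + 5*(1 + W)/(-2 - 5*W))
834975/L(p(F(1, 4)), 216) = 834975/(((-5 - 5*(7 - (-2)/4) + 216²*(2 + 5*(7 - (-2)/4)))/(2 + 5*(7 - (-2)/4)))) = 834975/(((-5 - 5*(7 - (-2)/4) + 46656*(2 + 5*(7 - (-2)/4)))/(2 + 5*(7 - (-2)/4)))) = 834975/(((-5 - 5*(7 - ½*(-1)) + 46656*(2 + 5*(7 - ½*(-1))))/(2 + 5*(7 - ½*(-1))))) = 834975/(((-5 - 5*(7 + ½) + 46656*(2 + 5*(7 + ½)))/(2 + 5*(7 + ½)))) = 834975/(((-5 - 5*15/2 + 46656*(2 + 5*(15/2)))/(2 + 5*(15/2)))) = 834975/(((-5 - 75/2 + 46656*(2 + 75/2))/(2 + 75/2))) = 834975/(((-5 - 75/2 + 46656*(79/2))/(79/2))) = 834975/((2*(-5 - 75/2 + 1842912)/79)) = 834975/(((2/79)*(3685739/2))) = 834975/(3685739/79) = 834975*(79/3685739) = 65963025/3685739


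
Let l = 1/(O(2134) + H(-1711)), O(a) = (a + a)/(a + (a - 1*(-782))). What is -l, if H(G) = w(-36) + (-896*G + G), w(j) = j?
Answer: -2525/3866557359 ≈ -6.5304e-7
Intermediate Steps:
H(G) = -36 - 895*G (H(G) = -36 + (-896*G + G) = -36 - 895*G)
O(a) = 2*a/(782 + 2*a) (O(a) = (2*a)/(a + (a + 782)) = (2*a)/(a + (782 + a)) = (2*a)/(782 + 2*a) = 2*a/(782 + 2*a))
l = 2525/3866557359 (l = 1/(2134/(391 + 2134) + (-36 - 895*(-1711))) = 1/(2134/2525 + (-36 + 1531345)) = 1/(2134*(1/2525) + 1531309) = 1/(2134/2525 + 1531309) = 1/(3866557359/2525) = 2525/3866557359 ≈ 6.5304e-7)
-l = -1*2525/3866557359 = -2525/3866557359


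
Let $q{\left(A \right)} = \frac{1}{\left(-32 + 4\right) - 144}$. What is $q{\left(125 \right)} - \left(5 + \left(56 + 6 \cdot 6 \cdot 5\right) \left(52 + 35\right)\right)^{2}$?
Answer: $- \frac{72544159469}{172} \approx -4.2177 \cdot 10^{8}$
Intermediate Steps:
$q{\left(A \right)} = - \frac{1}{172}$ ($q{\left(A \right)} = \frac{1}{-28 - 144} = \frac{1}{-172} = - \frac{1}{172}$)
$q{\left(125 \right)} - \left(5 + \left(56 + 6 \cdot 6 \cdot 5\right) \left(52 + 35\right)\right)^{2} = - \frac{1}{172} - \left(5 + \left(56 + 6 \cdot 6 \cdot 5\right) \left(52 + 35\right)\right)^{2} = - \frac{1}{172} - \left(5 + \left(56 + 36 \cdot 5\right) 87\right)^{2} = - \frac{1}{172} - \left(5 + \left(56 + 180\right) 87\right)^{2} = - \frac{1}{172} - \left(5 + 236 \cdot 87\right)^{2} = - \frac{1}{172} - \left(5 + 20532\right)^{2} = - \frac{1}{172} - 20537^{2} = - \frac{1}{172} - 421768369 = - \frac{72544159469}{172}$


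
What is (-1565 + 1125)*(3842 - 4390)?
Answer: 241120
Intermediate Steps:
(-1565 + 1125)*(3842 - 4390) = -440*(-548) = 241120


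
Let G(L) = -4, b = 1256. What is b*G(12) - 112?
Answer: -5136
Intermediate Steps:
b*G(12) - 112 = 1256*(-4) - 112 = -5024 - 112 = -5136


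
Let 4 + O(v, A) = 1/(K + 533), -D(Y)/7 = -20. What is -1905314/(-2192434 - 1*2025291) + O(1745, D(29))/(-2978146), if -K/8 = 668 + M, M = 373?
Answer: 8846265097145441/19582600306208150 ≈ 0.45174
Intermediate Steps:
D(Y) = 140 (D(Y) = -7*(-20) = 140)
K = -8328 (K = -8*(668 + 373) = -8*1041 = -8328)
O(v, A) = -31181/7795 (O(v, A) = -4 + 1/(-8328 + 533) = -4 + 1/(-7795) = -4 - 1/7795 = -31181/7795)
-1905314/(-2192434 - 1*2025291) + O(1745, D(29))/(-2978146) = -1905314/(-2192434 - 1*2025291) - 31181/7795/(-2978146) = -1905314/(-2192434 - 2025291) - 31181/7795*(-1/2978146) = -1905314/(-4217725) + 31181/23214648070 = -1905314*(-1/4217725) + 31181/23214648070 = 1905314/4217725 + 31181/23214648070 = 8846265097145441/19582600306208150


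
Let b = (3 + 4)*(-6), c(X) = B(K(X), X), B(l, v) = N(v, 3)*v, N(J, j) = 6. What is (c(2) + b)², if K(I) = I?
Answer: 900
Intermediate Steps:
B(l, v) = 6*v
c(X) = 6*X
b = -42 (b = 7*(-6) = -42)
(c(2) + b)² = (6*2 - 42)² = (12 - 42)² = (-30)² = 900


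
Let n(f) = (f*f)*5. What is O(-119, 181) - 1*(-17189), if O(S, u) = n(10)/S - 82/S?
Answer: 2045073/119 ≈ 17186.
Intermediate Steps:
n(f) = 5*f² (n(f) = f²*5 = 5*f²)
O(S, u) = 418/S (O(S, u) = (5*10²)/S - 82/S = (5*100)/S - 82/S = 500/S - 82/S = 418/S)
O(-119, 181) - 1*(-17189) = 418/(-119) - 1*(-17189) = 418*(-1/119) + 17189 = -418/119 + 17189 = 2045073/119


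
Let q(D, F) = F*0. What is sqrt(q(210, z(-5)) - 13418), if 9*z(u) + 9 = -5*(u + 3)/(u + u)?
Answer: I*sqrt(13418) ≈ 115.84*I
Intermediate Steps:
z(u) = -1 - 5*(3 + u)/(18*u) (z(u) = -1 + (-5*(u + 3)/(u + u))/9 = -1 + (-5*(3 + u)/(2*u))/9 = -1 - 5*(3 + u)/(18*u))
q(D, F) = 0
sqrt(q(210, z(-5)) - 13418) = sqrt(0 - 13418) = sqrt(-13418) = I*sqrt(13418)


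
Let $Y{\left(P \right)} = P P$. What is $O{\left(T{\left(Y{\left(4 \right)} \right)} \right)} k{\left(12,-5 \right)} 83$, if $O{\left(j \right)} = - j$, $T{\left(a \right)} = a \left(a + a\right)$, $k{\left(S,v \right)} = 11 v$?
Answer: $2337280$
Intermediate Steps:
$Y{\left(P \right)} = P^{2}$
$T{\left(a \right)} = 2 a^{2}$ ($T{\left(a \right)} = a 2 a = 2 a^{2}$)
$O{\left(T{\left(Y{\left(4 \right)} \right)} \right)} k{\left(12,-5 \right)} 83 = - 2 \left(4^{2}\right)^{2} \cdot 11 \left(-5\right) 83 = - 2 \cdot 16^{2} \left(-55\right) 83 = - 2 \cdot 256 \left(-55\right) 83 = \left(-1\right) 512 \left(-55\right) 83 = \left(-512\right) \left(-55\right) 83 = 28160 \cdot 83 = 2337280$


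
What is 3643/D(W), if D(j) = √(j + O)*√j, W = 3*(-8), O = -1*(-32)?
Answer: -3643*I*√3/24 ≈ -262.91*I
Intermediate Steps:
O = 32
W = -24
D(j) = √j*√(32 + j) (D(j) = √(j + 32)*√j = √(32 + j)*√j = √j*√(32 + j))
3643/D(W) = 3643/((√(-24)*√(32 - 24))) = 3643/(((2*I*√6)*√8)) = 3643/(((2*I*√6)*(2*√2))) = 3643/((8*I*√3)) = 3643*(-I*√3/24) = -3643*I*√3/24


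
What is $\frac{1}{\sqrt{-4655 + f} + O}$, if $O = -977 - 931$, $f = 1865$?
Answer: $- \frac{106}{202403} - \frac{i \sqrt{310}}{1214418} \approx -0.00052371 - 1.4498 \cdot 10^{-5} i$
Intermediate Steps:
$O = -1908$ ($O = -977 - 931 = -1908$)
$\frac{1}{\sqrt{-4655 + f} + O} = \frac{1}{\sqrt{-4655 + 1865} - 1908} = \frac{1}{\sqrt{-2790} - 1908} = \frac{1}{3 i \sqrt{310} - 1908} = \frac{1}{-1908 + 3 i \sqrt{310}}$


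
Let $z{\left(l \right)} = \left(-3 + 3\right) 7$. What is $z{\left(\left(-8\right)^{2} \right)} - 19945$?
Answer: $-19945$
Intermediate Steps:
$z{\left(l \right)} = 0$ ($z{\left(l \right)} = 0 \cdot 7 = 0$)
$z{\left(\left(-8\right)^{2} \right)} - 19945 = 0 - 19945 = -19945$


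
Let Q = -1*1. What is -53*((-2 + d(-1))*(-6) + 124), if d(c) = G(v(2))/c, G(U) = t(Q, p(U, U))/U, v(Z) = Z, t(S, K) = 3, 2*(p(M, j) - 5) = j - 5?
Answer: -7685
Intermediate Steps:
p(M, j) = 5/2 + j/2 (p(M, j) = 5 + (j - 5)/2 = 5 + (-5 + j)/2 = 5 + (-5/2 + j/2) = 5/2 + j/2)
Q = -1
G(U) = 3/U
d(c) = 3/(2*c) (d(c) = (3/2)/c = (3*(1/2))/c = 3/(2*c))
-53*((-2 + d(-1))*(-6) + 124) = -53*((-2 + (3/2)/(-1))*(-6) + 124) = -53*((-2 + (3/2)*(-1))*(-6) + 124) = -53*((-2 - 3/2)*(-6) + 124) = -53*(-7/2*(-6) + 124) = -53*(21 + 124) = -53*145 = -7685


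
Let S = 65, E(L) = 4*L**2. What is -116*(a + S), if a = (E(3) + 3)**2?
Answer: -183976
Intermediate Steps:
a = 1521 (a = (4*3**2 + 3)**2 = (4*9 + 3)**2 = (36 + 3)**2 = 39**2 = 1521)
-116*(a + S) = -116*(1521 + 65) = -116*1586 = -183976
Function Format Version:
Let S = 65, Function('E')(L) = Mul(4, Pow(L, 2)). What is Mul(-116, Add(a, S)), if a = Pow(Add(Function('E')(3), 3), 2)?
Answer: -183976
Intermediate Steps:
a = 1521 (a = Pow(Add(Mul(4, Pow(3, 2)), 3), 2) = Pow(Add(Mul(4, 9), 3), 2) = Pow(Add(36, 3), 2) = Pow(39, 2) = 1521)
Mul(-116, Add(a, S)) = Mul(-116, Add(1521, 65)) = Mul(-116, 1586) = -183976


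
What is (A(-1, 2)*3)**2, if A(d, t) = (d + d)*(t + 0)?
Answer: 144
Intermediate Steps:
A(d, t) = 2*d*t (A(d, t) = (2*d)*t = 2*d*t)
(A(-1, 2)*3)**2 = ((2*(-1)*2)*3)**2 = (-4*3)**2 = (-12)**2 = 144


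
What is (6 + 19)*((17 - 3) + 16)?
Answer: 750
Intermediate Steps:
(6 + 19)*((17 - 3) + 16) = 25*(14 + 16) = 25*30 = 750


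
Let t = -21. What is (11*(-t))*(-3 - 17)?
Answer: -4620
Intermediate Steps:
(11*(-t))*(-3 - 17) = (11*(-1*(-21)))*(-3 - 17) = (11*21)*(-20) = 231*(-20) = -4620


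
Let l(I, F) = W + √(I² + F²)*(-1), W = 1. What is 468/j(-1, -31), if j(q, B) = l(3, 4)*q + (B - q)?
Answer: -18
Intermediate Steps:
l(I, F) = 1 - √(F² + I²) (l(I, F) = 1 + √(I² + F²)*(-1) = 1 + √(F² + I²)*(-1) = 1 - √(F² + I²))
j(q, B) = B - 5*q (j(q, B) = (1 - √(4² + 3²))*q + (B - q) = (1 - √(16 + 9))*q + (B - q) = (1 - √25)*q + (B - q) = (1 - 1*5)*q + (B - q) = (1 - 5)*q + (B - q) = -4*q + (B - q) = B - 5*q)
468/j(-1, -31) = 468/(-31 - 5*(-1)) = 468/(-31 + 5) = 468/(-26) = 468*(-1/26) = -18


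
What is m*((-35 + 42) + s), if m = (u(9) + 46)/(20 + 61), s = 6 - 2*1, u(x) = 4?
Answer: 550/81 ≈ 6.7901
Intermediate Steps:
s = 4 (s = 6 - 2 = 4)
m = 50/81 (m = (4 + 46)/(20 + 61) = 50/81 ≈ 0.61728)
m*((-35 + 42) + s) = 50*((-35 + 42) + 4)/81 = 50*(7 + 4)/81 = (50/81)*11 = 550/81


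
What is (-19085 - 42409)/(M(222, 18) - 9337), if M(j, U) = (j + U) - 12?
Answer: 61494/9109 ≈ 6.7509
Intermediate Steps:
M(j, U) = -12 + U + j (M(j, U) = (U + j) - 12 = -12 + U + j)
(-19085 - 42409)/(M(222, 18) - 9337) = (-19085 - 42409)/((-12 + 18 + 222) - 9337) = -61494/(228 - 9337) = -61494/(-9109) = -61494*(-1/9109) = 61494/9109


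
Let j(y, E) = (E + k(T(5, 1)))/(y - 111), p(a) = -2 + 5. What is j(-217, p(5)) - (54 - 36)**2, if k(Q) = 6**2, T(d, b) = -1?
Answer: -106311/328 ≈ -324.12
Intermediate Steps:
p(a) = 3
k(Q) = 36
j(y, E) = (36 + E)/(-111 + y) (j(y, E) = (E + 36)/(y - 111) = (36 + E)/(-111 + y))
j(-217, p(5)) - (54 - 36)**2 = (36 + 3)/(-111 - 217) - (54 - 36)**2 = 39/(-328) - 1*18**2 = -1/328*39 - 1*324 = -39/328 - 324 = -106311/328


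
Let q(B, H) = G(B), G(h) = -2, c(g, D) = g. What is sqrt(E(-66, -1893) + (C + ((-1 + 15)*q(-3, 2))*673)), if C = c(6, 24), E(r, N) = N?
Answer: I*sqrt(20731) ≈ 143.98*I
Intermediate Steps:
q(B, H) = -2
C = 6
sqrt(E(-66, -1893) + (C + ((-1 + 15)*q(-3, 2))*673)) = sqrt(-1893 + (6 + ((-1 + 15)*(-2))*673)) = sqrt(-1893 + (6 + (14*(-2))*673)) = sqrt(-1893 + (6 - 28*673)) = sqrt(-1893 + (6 - 18844)) = sqrt(-1893 - 18838) = sqrt(-20731) = I*sqrt(20731)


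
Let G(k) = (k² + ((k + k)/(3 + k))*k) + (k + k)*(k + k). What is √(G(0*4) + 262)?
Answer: √262 ≈ 16.186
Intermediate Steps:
G(k) = 5*k² + 2*k²/(3 + k) (G(k) = (k² + ((2*k)/(3 + k))*k) + (2*k)*(2*k) = (k² + (2*k/(3 + k))*k) + 4*k² = (k² + 2*k²/(3 + k)) + 4*k² = 5*k² + 2*k²/(3 + k))
√(G(0*4) + 262) = √((0*4)²*(17 + 5*(0*4))/(3 + 0*4) + 262) = √(0²*(17 + 5*0)/(3 + 0) + 262) = √(0*(17 + 0)/3 + 262) = √(0*(⅓)*17 + 262) = √(0 + 262) = √262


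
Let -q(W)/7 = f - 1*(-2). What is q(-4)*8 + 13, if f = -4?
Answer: 125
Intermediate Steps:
q(W) = 14 (q(W) = -7*(-4 - 1*(-2)) = -7*(-4 + 2) = -7*(-2) = 14)
q(-4)*8 + 13 = 14*8 + 13 = 112 + 13 = 125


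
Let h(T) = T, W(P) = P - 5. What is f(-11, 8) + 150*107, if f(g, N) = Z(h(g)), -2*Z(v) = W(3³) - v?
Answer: 32067/2 ≈ 16034.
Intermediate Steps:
W(P) = -5 + P
Z(v) = -11 + v/2 (Z(v) = -((-5 + 3³) - v)/2 = -((-5 + 27) - v)/2 = -(22 - v)/2 = -11 + v/2)
f(g, N) = -11 + g/2
f(-11, 8) + 150*107 = (-11 + (½)*(-11)) + 150*107 = (-11 - 11/2) + 16050 = -33/2 + 16050 = 32067/2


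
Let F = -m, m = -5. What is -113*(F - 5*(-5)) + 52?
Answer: -3338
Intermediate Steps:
F = 5 (F = -1*(-5) = 5)
-113*(F - 5*(-5)) + 52 = -113*(5 - 5*(-5)) + 52 = -113*(5 + 25) + 52 = -113*30 + 52 = -3390 + 52 = -3338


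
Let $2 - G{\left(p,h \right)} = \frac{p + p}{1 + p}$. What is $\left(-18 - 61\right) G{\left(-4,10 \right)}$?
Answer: $\frac{158}{3} \approx 52.667$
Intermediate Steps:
$G{\left(p,h \right)} = 2 - \frac{2 p}{1 + p}$ ($G{\left(p,h \right)} = 2 - \frac{p + p}{1 + p} = 2 - \frac{2 p}{1 + p}$)
$\left(-18 - 61\right) G{\left(-4,10 \right)} = \left(-18 - 61\right) \frac{2}{1 - 4} = - 79 \frac{2}{-3} = - 79 \cdot 2 \left(- \frac{1}{3}\right) = \left(-79\right) \left(- \frac{2}{3}\right) = \frac{158}{3}$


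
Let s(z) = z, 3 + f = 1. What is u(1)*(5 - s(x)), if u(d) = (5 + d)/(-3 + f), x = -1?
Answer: -36/5 ≈ -7.2000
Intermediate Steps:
f = -2 (f = -3 + 1 = -2)
u(d) = -1 - d/5 (u(d) = (5 + d)/(-3 - 2) = (5 + d)/(-5) = (5 + d)*(-1/5) = -1 - d/5)
u(1)*(5 - s(x)) = (-1 - 1/5*1)*(5 - 1*(-1)) = (-1 - 1/5)*(5 + 1) = -6/5*6 = -36/5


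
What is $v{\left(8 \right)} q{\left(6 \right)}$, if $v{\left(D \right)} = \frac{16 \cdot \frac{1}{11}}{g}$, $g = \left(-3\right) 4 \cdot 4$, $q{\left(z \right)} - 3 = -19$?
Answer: $\frac{16}{33} \approx 0.48485$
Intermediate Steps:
$q{\left(z \right)} = -16$ ($q{\left(z \right)} = 3 - 19 = -16$)
$g = -48$ ($g = \left(-12\right) 4 = -48$)
$v{\left(D \right)} = - \frac{1}{33}$ ($v{\left(D \right)} = \frac{16 \cdot \frac{1}{11}}{-48} = 16 \cdot \frac{1}{11} \left(- \frac{1}{48}\right) = \frac{16}{11} \left(- \frac{1}{48}\right) = - \frac{1}{33}$)
$v{\left(8 \right)} q{\left(6 \right)} = \left(- \frac{1}{33}\right) \left(-16\right) = \frac{16}{33}$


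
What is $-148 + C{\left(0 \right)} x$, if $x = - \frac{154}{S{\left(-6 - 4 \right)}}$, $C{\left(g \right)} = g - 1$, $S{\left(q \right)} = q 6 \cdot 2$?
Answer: $- \frac{8957}{60} \approx -149.28$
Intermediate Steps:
$S{\left(q \right)} = 12 q$ ($S{\left(q \right)} = 6 q 2 = 12 q$)
$C{\left(g \right)} = -1 + g$
$x = \frac{77}{60}$ ($x = - \frac{154}{12 \left(-6 - 4\right)} = - \frac{154}{12 \left(-10\right)} = - \frac{154}{-120} = \left(-154\right) \left(- \frac{1}{120}\right) = \frac{77}{60} \approx 1.2833$)
$-148 + C{\left(0 \right)} x = -148 + \left(-1 + 0\right) \frac{77}{60} = -148 - \frac{77}{60} = - \frac{8957}{60}$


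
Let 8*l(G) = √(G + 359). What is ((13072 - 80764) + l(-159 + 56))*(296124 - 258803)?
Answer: -2526258490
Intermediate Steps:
l(G) = √(359 + G)/8 (l(G) = √(G + 359)/8 = √(359 + G)/8)
((13072 - 80764) + l(-159 + 56))*(296124 - 258803) = ((13072 - 80764) + √(359 + (-159 + 56))/8)*(296124 - 258803) = (-67692 + √(359 - 103)/8)*37321 = (-67692 + √256/8)*37321 = (-67692 + (⅛)*16)*37321 = (-67692 + 2)*37321 = -67690*37321 = -2526258490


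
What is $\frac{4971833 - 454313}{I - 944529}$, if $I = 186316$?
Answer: $- \frac{4517520}{758213} \approx -5.9581$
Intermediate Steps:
$\frac{4971833 - 454313}{I - 944529} = \frac{4971833 - 454313}{186316 - 944529} = \frac{4517520}{-758213} = 4517520 \left(- \frac{1}{758213}\right) = - \frac{4517520}{758213}$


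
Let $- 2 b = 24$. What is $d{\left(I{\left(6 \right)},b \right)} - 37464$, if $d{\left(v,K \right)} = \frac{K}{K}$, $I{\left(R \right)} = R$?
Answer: $-37463$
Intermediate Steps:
$b = -12$ ($b = \left(- \frac{1}{2}\right) 24 = -12$)
$d{\left(v,K \right)} = 1$
$d{\left(I{\left(6 \right)},b \right)} - 37464 = 1 - 37464 = -37463$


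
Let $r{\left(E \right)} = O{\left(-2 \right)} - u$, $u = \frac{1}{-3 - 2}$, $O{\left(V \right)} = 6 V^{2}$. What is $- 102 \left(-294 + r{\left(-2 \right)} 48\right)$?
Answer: $- \frac{442476}{5} \approx -88495.0$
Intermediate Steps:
$u = - \frac{1}{5}$ ($u = \frac{1}{-5} = - \frac{1}{5} \approx -0.2$)
$r{\left(E \right)} = \frac{121}{5}$ ($r{\left(E \right)} = 6 \left(-2\right)^{2} - - \frac{1}{5} = 6 \cdot 4 + \frac{1}{5} = 24 + \frac{1}{5} = \frac{121}{5}$)
$- 102 \left(-294 + r{\left(-2 \right)} 48\right) = - 102 \left(-294 + \frac{121}{5} \cdot 48\right) = - 102 \left(-294 + \frac{5808}{5}\right) = \left(-102\right) \frac{4338}{5} = - \frac{442476}{5}$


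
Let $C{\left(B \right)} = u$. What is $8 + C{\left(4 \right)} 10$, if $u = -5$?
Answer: $-42$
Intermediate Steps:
$C{\left(B \right)} = -5$
$8 + C{\left(4 \right)} 10 = 8 - 50 = -42$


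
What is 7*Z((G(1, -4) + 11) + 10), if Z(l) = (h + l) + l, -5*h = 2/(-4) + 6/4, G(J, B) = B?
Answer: 1183/5 ≈ 236.60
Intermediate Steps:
h = -⅕ (h = -(2/(-4) + 6/4)/5 = -(2*(-¼) + 6*(¼))/5 = -(-½ + 3/2)/5 = -⅕*1 = -⅕ ≈ -0.20000)
Z(l) = -⅕ + 2*l (Z(l) = (-⅕ + l) + l = -⅕ + 2*l)
7*Z((G(1, -4) + 11) + 10) = 7*(-⅕ + 2*((-4 + 11) + 10)) = 7*(-⅕ + 2*(7 + 10)) = 7*(-⅕ + 2*17) = 7*(-⅕ + 34) = 7*(169/5) = 1183/5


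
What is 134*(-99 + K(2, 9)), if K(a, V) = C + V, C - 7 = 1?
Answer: -10988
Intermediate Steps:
C = 8 (C = 7 + 1 = 8)
K(a, V) = 8 + V
134*(-99 + K(2, 9)) = 134*(-99 + (8 + 9)) = 134*(-99 + 17) = 134*(-82) = -10988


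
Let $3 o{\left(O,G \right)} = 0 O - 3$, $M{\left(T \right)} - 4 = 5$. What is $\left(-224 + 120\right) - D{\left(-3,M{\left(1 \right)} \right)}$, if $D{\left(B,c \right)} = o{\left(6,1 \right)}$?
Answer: $-103$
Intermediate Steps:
$M{\left(T \right)} = 9$ ($M{\left(T \right)} = 4 + 5 = 9$)
$o{\left(O,G \right)} = -1$ ($o{\left(O,G \right)} = \frac{0 O - 3}{3} = \frac{0 - 3}{3} = \frac{1}{3} \left(-3\right) = -1$)
$D{\left(B,c \right)} = -1$
$\left(-224 + 120\right) - D{\left(-3,M{\left(1 \right)} \right)} = \left(-224 + 120\right) - -1 = -104 + 1 = -103$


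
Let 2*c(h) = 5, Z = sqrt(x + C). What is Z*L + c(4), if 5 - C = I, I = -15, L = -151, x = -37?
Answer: 5/2 - 151*I*sqrt(17) ≈ 2.5 - 622.59*I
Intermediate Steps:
C = 20 (C = 5 - 1*(-15) = 5 + 15 = 20)
Z = I*sqrt(17) (Z = sqrt(-37 + 20) = sqrt(-17) = I*sqrt(17) ≈ 4.1231*I)
c(h) = 5/2 (c(h) = (1/2)*5 = 5/2)
Z*L + c(4) = (I*sqrt(17))*(-151) + 5/2 = -151*I*sqrt(17) + 5/2 = 5/2 - 151*I*sqrt(17)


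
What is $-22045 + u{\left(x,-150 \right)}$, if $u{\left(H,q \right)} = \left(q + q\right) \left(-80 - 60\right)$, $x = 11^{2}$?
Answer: $19955$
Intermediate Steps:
$x = 121$
$u{\left(H,q \right)} = - 280 q$ ($u{\left(H,q \right)} = 2 q \left(-140\right) = - 280 q$)
$-22045 + u{\left(x,-150 \right)} = -22045 - -42000 = -22045 + 42000 = 19955$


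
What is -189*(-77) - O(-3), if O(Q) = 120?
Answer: 14433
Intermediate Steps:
-189*(-77) - O(-3) = -189*(-77) - 1*120 = 14553 - 120 = 14433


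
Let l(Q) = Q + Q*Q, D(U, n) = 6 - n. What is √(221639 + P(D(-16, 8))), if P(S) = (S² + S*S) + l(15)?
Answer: √221887 ≈ 471.05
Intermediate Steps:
l(Q) = Q + Q²
P(S) = 240 + 2*S² (P(S) = (S² + S*S) + 15*(1 + 15) = (S² + S²) + 15*16 = 2*S² + 240 = 240 + 2*S²)
√(221639 + P(D(-16, 8))) = √(221639 + (240 + 2*(6 - 1*8)²)) = √(221639 + (240 + 2*(6 - 8)²)) = √(221639 + (240 + 2*(-2)²)) = √(221639 + (240 + 2*4)) = √(221639 + (240 + 8)) = √(221639 + 248) = √221887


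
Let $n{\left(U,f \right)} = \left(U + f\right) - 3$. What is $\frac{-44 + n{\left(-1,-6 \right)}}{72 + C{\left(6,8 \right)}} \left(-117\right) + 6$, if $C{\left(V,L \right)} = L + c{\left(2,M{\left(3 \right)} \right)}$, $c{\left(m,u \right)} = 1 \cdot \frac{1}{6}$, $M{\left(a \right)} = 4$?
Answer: $\frac{3138}{37} \approx 84.811$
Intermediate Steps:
$n{\left(U,f \right)} = -3 + U + f$
$c{\left(m,u \right)} = \frac{1}{6}$ ($c{\left(m,u \right)} = 1 \cdot \frac{1}{6} = \frac{1}{6}$)
$C{\left(V,L \right)} = \frac{1}{6} + L$ ($C{\left(V,L \right)} = L + \frac{1}{6} = \frac{1}{6} + L$)
$\frac{-44 + n{\left(-1,-6 \right)}}{72 + C{\left(6,8 \right)}} \left(-117\right) + 6 = \frac{-44 - 10}{72 + \left(\frac{1}{6} + 8\right)} \left(-117\right) + 6 = \frac{-44 - 10}{72 + \frac{49}{6}} \left(-117\right) + 6 = - \frac{54}{\frac{481}{6}} \left(-117\right) + 6 = \left(-54\right) \frac{6}{481} \left(-117\right) + 6 = \left(- \frac{324}{481}\right) \left(-117\right) + 6 = \frac{2916}{37} + 6 = \frac{3138}{37}$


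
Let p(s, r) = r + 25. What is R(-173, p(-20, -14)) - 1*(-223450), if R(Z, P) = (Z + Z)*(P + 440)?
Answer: 67404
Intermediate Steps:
p(s, r) = 25 + r
R(Z, P) = 2*Z*(440 + P) (R(Z, P) = (2*Z)*(440 + P) = 2*Z*(440 + P))
R(-173, p(-20, -14)) - 1*(-223450) = 2*(-173)*(440 + (25 - 14)) - 1*(-223450) = 2*(-173)*(440 + 11) + 223450 = 2*(-173)*451 + 223450 = -156046 + 223450 = 67404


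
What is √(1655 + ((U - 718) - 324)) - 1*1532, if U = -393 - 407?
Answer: -1532 + I*√187 ≈ -1532.0 + 13.675*I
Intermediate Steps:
U = -800
√(1655 + ((U - 718) - 324)) - 1*1532 = √(1655 + ((-800 - 718) - 324)) - 1*1532 = √(1655 + (-1518 - 324)) - 1532 = √(1655 - 1842) - 1532 = √(-187) - 1532 = I*√187 - 1532 = -1532 + I*√187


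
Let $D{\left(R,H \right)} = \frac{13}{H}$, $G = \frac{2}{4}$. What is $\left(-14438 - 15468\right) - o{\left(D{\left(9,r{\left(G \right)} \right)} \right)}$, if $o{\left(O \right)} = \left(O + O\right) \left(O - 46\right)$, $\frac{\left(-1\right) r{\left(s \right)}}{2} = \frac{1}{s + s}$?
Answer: $- \frac{61177}{2} \approx -30589.0$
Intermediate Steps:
$G = \frac{1}{2}$ ($G = 2 \cdot \frac{1}{4} = \frac{1}{2} \approx 0.5$)
$r{\left(s \right)} = - \frac{1}{s}$ ($r{\left(s \right)} = - \frac{2}{s + s} = - \frac{2}{2 s} = - 2 \frac{1}{2 s} = - \frac{1}{s}$)
$o{\left(O \right)} = 2 O \left(-46 + O\right)$
$\left(-14438 - 15468\right) - o{\left(D{\left(9,r{\left(G \right)} \right)} \right)} = \left(-14438 - 15468\right) - 2 \frac{13}{\left(-1\right) \frac{1}{\frac{1}{2}}} \left(-46 + \frac{13}{\left(-1\right) \frac{1}{\frac{1}{2}}}\right) = -29906 - 2 \frac{13}{\left(-1\right) 2} \left(-46 + \frac{13}{\left(-1\right) 2}\right) = -29906 - 2 \frac{13}{-2} \left(-46 + \frac{13}{-2}\right) = -29906 - 2 \cdot 13 \left(- \frac{1}{2}\right) \left(-46 + 13 \left(- \frac{1}{2}\right)\right) = -29906 - 2 \left(- \frac{13}{2}\right) \left(-46 - \frac{13}{2}\right) = -29906 - 2 \left(- \frac{13}{2}\right) \left(- \frac{105}{2}\right) = -29906 - \frac{1365}{2} = - \frac{61177}{2}$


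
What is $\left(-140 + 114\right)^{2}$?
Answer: $676$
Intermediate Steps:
$\left(-140 + 114\right)^{2} = \left(-26\right)^{2} = 676$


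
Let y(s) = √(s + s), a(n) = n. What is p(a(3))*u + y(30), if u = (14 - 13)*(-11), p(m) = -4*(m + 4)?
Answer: 308 + 2*√15 ≈ 315.75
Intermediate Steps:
p(m) = -16 - 4*m (p(m) = -4*(4 + m) = -16 - 4*m)
y(s) = √2*√s (y(s) = √(2*s) = √2*√s)
u = -11 (u = 1*(-11) = -11)
p(a(3))*u + y(30) = (-16 - 4*3)*(-11) + √2*√30 = (-16 - 12)*(-11) + 2*√15 = -28*(-11) + 2*√15 = 308 + 2*√15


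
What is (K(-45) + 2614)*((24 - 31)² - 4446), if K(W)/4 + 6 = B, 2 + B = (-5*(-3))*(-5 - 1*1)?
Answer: -9770134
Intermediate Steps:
B = -92 (B = -2 + (-5*(-3))*(-5 - 1*1) = -2 + 15*(-5 - 1) = -2 + 15*(-6) = -2 - 90 = -92)
K(W) = -392 (K(W) = -24 + 4*(-92) = -24 - 368 = -392)
(K(-45) + 2614)*((24 - 31)² - 4446) = (-392 + 2614)*((24 - 31)² - 4446) = 2222*((-7)² - 4446) = 2222*(49 - 4446) = 2222*(-4397) = -9770134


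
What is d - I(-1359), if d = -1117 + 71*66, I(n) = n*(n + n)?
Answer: -3690193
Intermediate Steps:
I(n) = 2*n**2 (I(n) = n*(2*n) = 2*n**2)
d = 3569 (d = -1117 + 4686 = 3569)
d - I(-1359) = 3569 - 2*(-1359)**2 = 3569 - 2*1846881 = 3569 - 1*3693762 = 3569 - 3693762 = -3690193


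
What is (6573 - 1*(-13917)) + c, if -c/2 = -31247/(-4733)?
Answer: 96916676/4733 ≈ 20477.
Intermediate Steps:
c = -62494/4733 (c = -(-62494)/(-4733) = -(-62494)*(-1)/4733 = -2*31247/4733 = -62494/4733 ≈ -13.204)
(6573 - 1*(-13917)) + c = (6573 - 1*(-13917)) - 62494/4733 = (6573 + 13917) - 62494/4733 = 20490 - 62494/4733 = 96916676/4733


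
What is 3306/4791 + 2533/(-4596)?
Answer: 1019591/7339812 ≈ 0.13891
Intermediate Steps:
3306/4791 + 2533/(-4596) = 3306*(1/4791) + 2533*(-1/4596) = 1102/1597 - 2533/4596 = 1019591/7339812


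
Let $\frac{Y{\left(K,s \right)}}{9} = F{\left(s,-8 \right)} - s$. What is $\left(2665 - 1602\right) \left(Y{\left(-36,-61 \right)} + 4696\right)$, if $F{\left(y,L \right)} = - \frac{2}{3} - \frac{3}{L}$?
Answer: $\frac{44581157}{8} \approx 5.5726 \cdot 10^{6}$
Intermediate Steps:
$F{\left(y,L \right)} = - \frac{2}{3} - \frac{3}{L}$ ($F{\left(y,L \right)} = \left(-2\right) \frac{1}{3} - \frac{3}{L} = - \frac{2}{3} - \frac{3}{L}$)
$Y{\left(K,s \right)} = - \frac{21}{8} - 9 s$ ($Y{\left(K,s \right)} = 9 \left(\left(- \frac{2}{3} - \frac{3}{-8}\right) - s\right) = 9 \left(\left(- \frac{2}{3} - - \frac{3}{8}\right) - s\right) = 9 \left(\left(- \frac{2}{3} + \frac{3}{8}\right) - s\right) = 9 \left(- \frac{7}{24} - s\right) = - \frac{21}{8} - 9 s$)
$\left(2665 - 1602\right) \left(Y{\left(-36,-61 \right)} + 4696\right) = \left(2665 - 1602\right) \left(\left(- \frac{21}{8} - -549\right) + 4696\right) = 1063 \left(\left(- \frac{21}{8} + 549\right) + 4696\right) = 1063 \left(\frac{4371}{8} + 4696\right) = 1063 \cdot \frac{41939}{8} = \frac{44581157}{8}$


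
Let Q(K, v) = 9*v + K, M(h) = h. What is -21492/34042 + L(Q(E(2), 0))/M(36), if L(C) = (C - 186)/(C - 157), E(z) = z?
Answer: -14207704/23744295 ≈ -0.59836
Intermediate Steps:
Q(K, v) = K + 9*v
L(C) = (-186 + C)/(-157 + C)
-21492/34042 + L(Q(E(2), 0))/M(36) = -21492/34042 + ((-186 + (2 + 9*0))/(-157 + (2 + 9*0)))/36 = -21492*1/34042 + ((-186 + (2 + 0))/(-157 + (2 + 0)))*(1/36) = -10746/17021 + ((-186 + 2)/(-157 + 2))*(1/36) = -10746/17021 + (-184/(-155))*(1/36) = -10746/17021 - 1/155*(-184)*(1/36) = -10746/17021 + (184/155)*(1/36) = -10746/17021 + 46/1395 = -14207704/23744295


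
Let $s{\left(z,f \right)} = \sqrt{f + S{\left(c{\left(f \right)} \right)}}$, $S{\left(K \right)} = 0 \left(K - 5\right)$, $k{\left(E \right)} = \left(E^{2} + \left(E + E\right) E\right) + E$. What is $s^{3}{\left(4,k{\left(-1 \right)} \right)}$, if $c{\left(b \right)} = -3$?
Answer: $2 \sqrt{2} \approx 2.8284$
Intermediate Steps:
$k{\left(E \right)} = E + 3 E^{2}$ ($k{\left(E \right)} = \left(E^{2} + 2 E E\right) + E = \left(E^{2} + 2 E^{2}\right) + E = 3 E^{2} + E = E + 3 E^{2}$)
$S{\left(K \right)} = 0$ ($S{\left(K \right)} = 0 \left(-5 + K\right) = 0$)
$s{\left(z,f \right)} = \sqrt{f}$ ($s{\left(z,f \right)} = \sqrt{f + 0} = \sqrt{f}$)
$s^{3}{\left(4,k{\left(-1 \right)} \right)} = \left(\sqrt{- (1 + 3 \left(-1\right))}\right)^{3} = \left(\sqrt{- (1 - 3)}\right)^{3} = \left(\sqrt{\left(-1\right) \left(-2\right)}\right)^{3} = \left(\sqrt{2}\right)^{3} = 2 \sqrt{2}$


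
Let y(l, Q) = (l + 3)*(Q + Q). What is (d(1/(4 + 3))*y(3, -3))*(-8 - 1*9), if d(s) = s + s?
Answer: 1224/7 ≈ 174.86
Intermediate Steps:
y(l, Q) = 2*Q*(3 + l) (y(l, Q) = (3 + l)*(2*Q) = 2*Q*(3 + l))
d(s) = 2*s
(d(1/(4 + 3))*y(3, -3))*(-8 - 1*9) = ((2/(4 + 3))*(2*(-3)*(3 + 3)))*(-8 - 1*9) = ((2/7)*(2*(-3)*6))*(-8 - 9) = ((2*(1/7))*(-36))*(-17) = ((2/7)*(-36))*(-17) = -72/7*(-17) = 1224/7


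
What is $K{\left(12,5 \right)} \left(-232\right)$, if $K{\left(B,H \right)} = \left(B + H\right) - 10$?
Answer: $-1624$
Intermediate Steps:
$K{\left(B,H \right)} = -10 + B + H$
$K{\left(12,5 \right)} \left(-232\right) = \left(-10 + 12 + 5\right) \left(-232\right) = 7 \left(-232\right) = -1624$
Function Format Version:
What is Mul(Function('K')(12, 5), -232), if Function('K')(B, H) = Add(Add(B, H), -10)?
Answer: -1624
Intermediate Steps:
Function('K')(B, H) = Add(-10, B, H)
Mul(Function('K')(12, 5), -232) = Mul(Add(-10, 12, 5), -232) = Mul(7, -232) = -1624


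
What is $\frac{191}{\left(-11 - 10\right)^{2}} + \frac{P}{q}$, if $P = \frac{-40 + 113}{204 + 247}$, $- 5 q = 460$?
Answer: $\frac{7892779}{18297972} \approx 0.43135$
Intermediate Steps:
$q = -92$ ($q = \left(- \frac{1}{5}\right) 460 = -92$)
$P = \frac{73}{451} \approx 0.16186$
$\frac{191}{\left(-11 - 10\right)^{2}} + \frac{P}{q} = \frac{191}{\left(-11 - 10\right)^{2}} + \frac{73}{451 \left(-92\right)} = \frac{191}{\left(-21\right)^{2}} + \frac{73}{451} \left(- \frac{1}{92}\right) = \frac{191}{441} - \frac{73}{41492} = \frac{7892779}{18297972}$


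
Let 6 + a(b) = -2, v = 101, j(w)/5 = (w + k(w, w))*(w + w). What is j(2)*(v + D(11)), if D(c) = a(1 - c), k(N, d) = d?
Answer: 7440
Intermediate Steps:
j(w) = 20*w² (j(w) = 5*((w + w)*(w + w)) = 5*((2*w)*(2*w)) = 5*(4*w²) = 20*w²)
a(b) = -8 (a(b) = -6 - 2 = -8)
D(c) = -8
j(2)*(v + D(11)) = (20*2²)*(101 - 8) = (20*4)*93 = 80*93 = 7440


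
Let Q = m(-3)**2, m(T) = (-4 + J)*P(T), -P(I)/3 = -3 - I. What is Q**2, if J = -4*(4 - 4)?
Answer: 0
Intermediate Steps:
J = 0 (J = -4*0 = 0)
P(I) = 9 + 3*I (P(I) = -3*(-3 - I) = 9 + 3*I)
m(T) = -36 - 12*T (m(T) = (-4 + 0)*(9 + 3*T) = -4*(9 + 3*T) = -36 - 12*T)
Q = 0 (Q = (-36 - 12*(-3))**2 = (-36 + 36)**2 = 0**2 = 0)
Q**2 = 0**2 = 0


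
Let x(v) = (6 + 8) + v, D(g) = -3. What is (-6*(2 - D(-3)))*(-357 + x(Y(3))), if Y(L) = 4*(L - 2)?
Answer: 10170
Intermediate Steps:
Y(L) = -8 + 4*L (Y(L) = 4*(-2 + L) = -8 + 4*L)
x(v) = 14 + v
(-6*(2 - D(-3)))*(-357 + x(Y(3))) = (-6*(2 - 1*(-3)))*(-357 + (14 + (-8 + 4*3))) = (-6*(2 + 3))*(-357 + (14 + (-8 + 12))) = (-6*5)*(-357 + (14 + 4)) = -30*(-357 + 18) = -30*(-339) = 10170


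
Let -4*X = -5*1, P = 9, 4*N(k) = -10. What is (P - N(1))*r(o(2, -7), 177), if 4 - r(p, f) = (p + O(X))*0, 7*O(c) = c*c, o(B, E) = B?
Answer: 46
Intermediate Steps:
N(k) = -5/2 (N(k) = (1/4)*(-10) = -5/2)
X = 5/4 (X = -(-5)/4 = -1/4*(-5) = 5/4 ≈ 1.2500)
O(c) = c**2/7 (O(c) = (c*c)/7 = c**2/7)
r(p, f) = 4 (r(p, f) = 4 - (p + (5/4)**2/7)*0 = 4 - (p + (1/7)*(25/16))*0 = 4 - (p + 25/112)*0 = 4 - (25/112 + p)*0 = 4 - 1*0 = 4 + 0 = 4)
(P - N(1))*r(o(2, -7), 177) = (9 - 1*(-5/2))*4 = (9 + 5/2)*4 = (23/2)*4 = 46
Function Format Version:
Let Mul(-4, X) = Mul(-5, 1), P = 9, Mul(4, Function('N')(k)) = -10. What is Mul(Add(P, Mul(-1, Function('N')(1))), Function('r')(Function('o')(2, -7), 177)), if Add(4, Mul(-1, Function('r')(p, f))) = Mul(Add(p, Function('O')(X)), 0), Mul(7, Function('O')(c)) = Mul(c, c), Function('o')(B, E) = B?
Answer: 46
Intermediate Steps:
Function('N')(k) = Rational(-5, 2) (Function('N')(k) = Mul(Rational(1, 4), -10) = Rational(-5, 2))
X = Rational(5, 4) (X = Mul(Rational(-1, 4), Mul(-5, 1)) = Mul(Rational(-1, 4), -5) = Rational(5, 4) ≈ 1.2500)
Function('O')(c) = Mul(Rational(1, 7), Pow(c, 2)) (Function('O')(c) = Mul(Rational(1, 7), Mul(c, c)) = Mul(Rational(1, 7), Pow(c, 2)))
Function('r')(p, f) = 4 (Function('r')(p, f) = Add(4, Mul(-1, Mul(Add(p, Mul(Rational(1, 7), Pow(Rational(5, 4), 2))), 0))) = Add(4, Mul(-1, Mul(Add(p, Mul(Rational(1, 7), Rational(25, 16))), 0))) = Add(4, Mul(-1, Mul(Add(p, Rational(25, 112)), 0))) = Add(4, Mul(-1, Mul(Add(Rational(25, 112), p), 0))) = Add(4, Mul(-1, 0)) = Add(4, 0) = 4)
Mul(Add(P, Mul(-1, Function('N')(1))), Function('r')(Function('o')(2, -7), 177)) = Mul(Add(9, Mul(-1, Rational(-5, 2))), 4) = Mul(Add(9, Rational(5, 2)), 4) = Mul(Rational(23, 2), 4) = 46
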